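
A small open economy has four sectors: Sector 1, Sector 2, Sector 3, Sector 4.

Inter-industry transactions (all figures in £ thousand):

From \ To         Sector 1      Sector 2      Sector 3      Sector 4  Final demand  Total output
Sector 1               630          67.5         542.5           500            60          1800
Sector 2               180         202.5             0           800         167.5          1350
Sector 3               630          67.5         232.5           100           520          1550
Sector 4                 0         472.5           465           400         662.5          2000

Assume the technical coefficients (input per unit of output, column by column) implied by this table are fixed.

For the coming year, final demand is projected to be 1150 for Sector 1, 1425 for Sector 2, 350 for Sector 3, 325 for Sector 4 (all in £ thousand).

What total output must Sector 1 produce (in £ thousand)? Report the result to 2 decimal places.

Technical coefficients a_ij = z_ij / X_j:
  a_11 = 630/1800 = 0.35, a_21 = 180/1800 = 0.10, a_31 = 630/1800 = 0.35, a_41 = 0/1800 = 0.00
  a_12 = 67.5/1350 = 0.05, a_22 = 202.5/1350 = 0.15, a_32 = 67.5/1350 = 0.05, a_42 = 472.5/1350 = 0.35
  a_13 = 542.5/1550 = 0.35, a_23 = 0/1550 = 0.00, a_33 = 232.5/1550 = 0.15, a_43 = 465/1550 = 0.30
  a_14 = 500/2000 = 0.25, a_24 = 800/2000 = 0.40, a_34 = 100/2000 = 0.05, a_44 = 400/2000 = 0.20
I − A =
  [   0.65    -0.05    -0.35    -0.25]
  [  -0.10     0.85     0.00    -0.40]
  [  -0.35    -0.05     0.85    -0.05]
  [   0.00    -0.35    -0.30     0.80]
Compute the cofactors C_ij = (−1)^(i+j)·(3×3 minor ij) of I−A; the adjugate is their transpose:
adj(I−A) = Cᵀ =
  [ 0.44025   0.13150   0.25875   0.21950]
  [ 0.10850   0.30800   0.11350   0.19500]
  [ 0.19475   0.08200   0.33825   0.12300]
  [ 0.12050   0.16550   0.17650   0.35950]
det(I−A) = Σ_j (I−A)_1j·C_1j = (0.65)(0.44025) + (-0.05)(0.10850) + (-0.35)(0.19475) + (-0.25)(0.12050) = 0.18245
(I − A)⁻¹ = adj(I−A) / det(I−A) ≈
  [   2.4130     0.7207     1.4182     1.2031]
  [   0.5947     1.6881     0.6221     1.0688]
  [   1.0674     0.4494     1.8539     0.6742]
  [   0.6605     0.9071     0.9674     1.9704]
x = (I − A)⁻¹ d = adj(I−A)·d / det(I−A), with det(I−A) = 0.18245:
  x_1 = (0.44025·1150 + 0.13150·1425 + 0.25875·350 + 0.21950·325) / 0.18245 = 855.575 / 0.18245 ≈ 4689.37
  x_2 = (0.10850·1150 + 0.30800·1425 + 0.11350·350 + 0.19500·325) / 0.18245 = 666.775 / 0.18245 ≈ 3654.56
  x_3 = (0.19475·1150 + 0.08200·1425 + 0.33825·350 + 0.12300·325) / 0.18245 = 499.175 / 0.18245 ≈ 2735.96
  x_4 = (0.12050·1150 + 0.16550·1425 + 0.17650·350 + 0.35950·325) / 0.18245 = 553.025 / 0.18245 ≈ 3031.10

x_1 = 4689.37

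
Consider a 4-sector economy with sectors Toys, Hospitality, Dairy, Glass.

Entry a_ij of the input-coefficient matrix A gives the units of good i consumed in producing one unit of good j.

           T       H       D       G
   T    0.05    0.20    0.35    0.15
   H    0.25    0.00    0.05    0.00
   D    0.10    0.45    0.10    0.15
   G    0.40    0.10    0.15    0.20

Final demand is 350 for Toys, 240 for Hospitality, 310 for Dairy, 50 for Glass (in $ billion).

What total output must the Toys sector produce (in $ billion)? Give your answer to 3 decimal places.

I − A =
  [   0.95    -0.20    -0.35    -0.15]
  [  -0.25     1.00    -0.05     0.00]
  [  -0.10    -0.45     0.90    -0.15]
  [  -0.40    -0.10    -0.15     0.80]
Compute the cofactors C_ij = (−1)^(i+j)·(3×3 minor ij) of I−A; the adjugate is their transpose:
adj(I−A) = Cᵀ =
  [ 0.678750   0.294375   0.311250   0.185625]
  [ 0.181375   0.557375   0.110625   0.054750]
  [ 0.233750   0.358750   0.656250   0.166875]
  [ 0.405875   0.284125   0.292500   0.713250]
det(I−A) = Σ_j (I−A)_1j·C_1j = (0.95)(0.678750) + (-0.20)(0.181375) + (-0.35)(0.233750) + (-0.15)(0.405875) = 0.46584375
(I − A)⁻¹ = adj(I−A) / det(I−A) ≈
  [   1.4570     0.6319     0.6681     0.3985]
  [   0.3893     1.1965     0.2375     0.1175]
  [   0.5018     0.7701     1.4087     0.3582]
  [   0.8713     0.6099     0.6279     1.5311]
x = (I − A)⁻¹ d = adj(I−A)·d / det(I−A), with det(I−A) = 0.46584375:
  x_T = (0.678750·350 + 0.294375·240 + 0.311250·310 + 0.185625·50) / 0.46584375 = 413.98125 / 0.46584375 ≈ 888.670
  x_H = (0.181375·350 + 0.557375·240 + 0.110625·310 + 0.054750·50) / 0.46584375 = 234.2825 / 0.46584375 ≈ 502.921
  x_D = (0.233750·350 + 0.358750·240 + 0.656250·310 + 0.166875·50) / 0.46584375 = 379.69375 / 0.46584375 ≈ 815.067
  x_G = (0.405875·350 + 0.284125·240 + 0.292500·310 + 0.713250·50) / 0.46584375 = 336.58375 / 0.46584375 ≈ 722.525

x_T = 888.670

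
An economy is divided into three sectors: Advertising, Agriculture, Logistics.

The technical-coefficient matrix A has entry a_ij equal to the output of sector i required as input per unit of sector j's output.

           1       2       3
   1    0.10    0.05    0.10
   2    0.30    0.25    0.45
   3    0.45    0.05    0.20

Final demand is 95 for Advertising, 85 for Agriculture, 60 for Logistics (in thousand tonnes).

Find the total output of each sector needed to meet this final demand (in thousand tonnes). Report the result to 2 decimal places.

I − A =
  [   0.90    -0.05    -0.10]
  [  -0.30     0.75    -0.45]
  [  -0.45    -0.05     0.80]
Cofactors of I−A, C_ij = (−1)^(i+j)·(minor ij) (rows/columns in the sector order above):
  C_11 = (0.75)(0.80) − (-0.45)(-0.05) = 0.5775
  C_12 = −[(-0.30)(0.80) − (-0.45)(-0.45)] = 0.4425
  C_13 = (-0.30)(-0.05) − (0.75)(-0.45) = 0.3525
  C_21 = −[(-0.05)(0.80) − (-0.10)(-0.05)] = 0.0450
  C_22 = (0.90)(0.80) − (-0.10)(-0.45) = 0.6750
  C_23 = −[(0.90)(-0.05) − (-0.05)(-0.45)] = 0.0675
  C_31 = (-0.05)(-0.45) − (-0.10)(0.75) = 0.0975
  C_32 = −[(0.90)(-0.45) − (-0.10)(-0.30)] = 0.4350
  C_33 = (0.90)(0.75) − (-0.05)(-0.30) = 0.6600
det(I−A) = Σ_j (I−A)_1j·C_1j = (0.90)(0.5775) + (-0.05)(0.4425) + (-0.10)(0.3525) = 0.462375
adj(I−A) = Cᵀ =
  [ 0.5775   0.0450   0.0975]
  [ 0.4425   0.6750   0.4350]
  [ 0.3525   0.0675   0.6600]
(I − A)⁻¹ = adj(I−A) / det(I−A) ≈
  [   1.2490     0.0973     0.2109]
  [   0.9570     1.4599     0.9408]
  [   0.7624     0.1460     1.4274]
x = (I − A)⁻¹ d = adj(I−A)·d / det(I−A), with det(I−A) = 0.462375:
  x_1 = (0.5775·95 + 0.0450·85 + 0.0975·60) / 0.462375 = 64.5375 / 0.462375 ≈ 139.58
  x_2 = (0.4425·95 + 0.6750·85 + 0.4350·60) / 0.462375 = 125.5125 / 0.462375 ≈ 271.45
  x_3 = (0.3525·95 + 0.0675·85 + 0.6600·60) / 0.462375 = 78.825 / 0.462375 ≈ 170.48

x_1 = 139.58, x_2 = 271.45, x_3 = 170.48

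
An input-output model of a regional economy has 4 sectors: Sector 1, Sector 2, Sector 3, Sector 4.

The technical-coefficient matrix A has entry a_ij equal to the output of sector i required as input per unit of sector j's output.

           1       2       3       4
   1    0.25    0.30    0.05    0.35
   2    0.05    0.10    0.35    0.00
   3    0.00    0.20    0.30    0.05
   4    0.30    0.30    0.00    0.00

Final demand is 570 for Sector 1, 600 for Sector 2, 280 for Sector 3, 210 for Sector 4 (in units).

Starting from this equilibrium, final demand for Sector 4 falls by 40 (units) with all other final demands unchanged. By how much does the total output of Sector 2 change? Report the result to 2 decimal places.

Δx_2 = -3.00

I − A =
  [   0.75    -0.30    -0.05    -0.35]
  [  -0.05     0.90    -0.35     0.00]
  [   0.00    -0.20     0.70    -0.05]
  [  -0.30    -0.30     0.00     1.00]
Compute the cofactors C_ij = (−1)^(i+j)·(3×3 minor ij) of I−A; the adjugate is their transpose:
adj(I−A) = Cᵀ =
  [ 0.55475   0.29425   0.18675   0.20350]
  [ 0.04025   0.45075   0.22825   0.02550]
  [ 0.02425   0.14475   0.56025   0.03650]
  [ 0.17850   0.22350   0.12450   0.40900]
det(I−A) = Σ_j (I−A)_1j·C_1j = (0.75)(0.55475) + (-0.30)(0.04025) + (-0.05)(0.02425) + (-0.35)(0.17850) = 0.3403
(I − A)⁻¹ = adj(I−A) / det(I−A) ≈
  [   1.6302     0.8647     0.5488     0.5980]
  [   0.1183     1.3246     0.6707     0.0749]
  [   0.0713     0.4254     1.6463     0.1073]
  [   0.5245     0.6568     0.3659     1.2019]
Δx = (I − A)⁻¹ Δd with Δd having -40 in the Sector 4 component and 0 elsewhere.
So Δx_2 = L_24 · (-40), where L_24 = adj(I−A)_24 / det(I−A) = 0.02550 / 0.3403.
Δx_2 = 0.02550 × (-40) / 0.3403 = -1.02 / 0.3403 ≈ -3.00.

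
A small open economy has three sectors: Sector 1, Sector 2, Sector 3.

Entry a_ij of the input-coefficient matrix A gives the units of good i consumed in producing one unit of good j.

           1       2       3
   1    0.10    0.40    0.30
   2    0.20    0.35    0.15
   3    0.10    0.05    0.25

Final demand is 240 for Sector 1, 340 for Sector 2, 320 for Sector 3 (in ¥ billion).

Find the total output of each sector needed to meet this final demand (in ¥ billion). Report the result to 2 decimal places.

x_1 = 884.72, x_2 = 935.37, x_3 = 606.99

I − A =
  [   0.90    -0.40    -0.30]
  [  -0.20     0.65    -0.15]
  [  -0.10    -0.05     0.75]
Cofactors of I−A, C_ij = (−1)^(i+j)·(minor ij) (rows/columns in the sector order above):
  C_11 = (0.65)(0.75) − (-0.15)(-0.05) = 0.4800
  C_12 = −[(-0.20)(0.75) − (-0.15)(-0.10)] = 0.1650
  C_13 = (-0.20)(-0.05) − (0.65)(-0.10) = 0.0750
  C_21 = −[(-0.40)(0.75) − (-0.30)(-0.05)] = 0.3150
  C_22 = (0.90)(0.75) − (-0.30)(-0.10) = 0.6450
  C_23 = −[(0.90)(-0.05) − (-0.40)(-0.10)] = 0.0850
  C_31 = (-0.40)(-0.15) − (-0.30)(0.65) = 0.2550
  C_32 = −[(0.90)(-0.15) − (-0.30)(-0.20)] = 0.1950
  C_33 = (0.90)(0.65) − (-0.40)(-0.20) = 0.5050
det(I−A) = Σ_j (I−A)_1j·C_1j = (0.90)(0.4800) + (-0.40)(0.1650) + (-0.30)(0.0750) = 0.3435
adj(I−A) = Cᵀ =
  [ 0.4800   0.3150   0.2550]
  [ 0.1650   0.6450   0.1950]
  [ 0.0750   0.0850   0.5050]
(I − A)⁻¹ = adj(I−A) / det(I−A) ≈
  [   1.3974     0.9170     0.7424]
  [   0.4803     1.8777     0.5677]
  [   0.2183     0.2475     1.4702]
x = (I − A)⁻¹ d = adj(I−A)·d / det(I−A), with det(I−A) = 0.3435:
  x_1 = (0.4800·240 + 0.3150·340 + 0.2550·320) / 0.3435 = 303.90 / 0.3435 ≈ 884.72
  x_2 = (0.1650·240 + 0.6450·340 + 0.1950·320) / 0.3435 = 321.30 / 0.3435 ≈ 935.37
  x_3 = (0.0750·240 + 0.0850·340 + 0.5050·320) / 0.3435 = 208.50 / 0.3435 ≈ 606.99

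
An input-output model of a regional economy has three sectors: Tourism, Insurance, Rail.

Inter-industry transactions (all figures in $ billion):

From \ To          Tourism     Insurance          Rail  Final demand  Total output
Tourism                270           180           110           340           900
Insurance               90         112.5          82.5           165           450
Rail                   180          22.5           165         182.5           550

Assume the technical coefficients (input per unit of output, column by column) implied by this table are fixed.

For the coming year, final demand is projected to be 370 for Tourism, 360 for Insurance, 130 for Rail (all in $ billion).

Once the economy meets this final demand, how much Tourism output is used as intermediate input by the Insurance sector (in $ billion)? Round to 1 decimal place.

Technical coefficients a_ij = z_ij / X_j:
  a_TT = 270/900 = 0.30, a_IT = 90/900 = 0.10, a_RT = 180/900 = 0.20
  a_TI = 180/450 = 0.40, a_II = 112.5/450 = 0.25, a_RI = 22.5/450 = 0.05
  a_TR = 110/550 = 0.20, a_IR = 82.5/550 = 0.15, a_RR = 165/550 = 0.30
I − A =
  [   0.70    -0.40    -0.20]
  [  -0.10     0.75    -0.15]
  [  -0.20    -0.05     0.70]
Cofactors of I−A, C_ij = (−1)^(i+j)·(minor ij) (rows/columns in the sector order above):
  C_11 = (0.75)(0.70) − (-0.15)(-0.05) = 0.5175
  C_12 = −[(-0.10)(0.70) − (-0.15)(-0.20)] = 0.1000
  C_13 = (-0.10)(-0.05) − (0.75)(-0.20) = 0.1550
  C_21 = −[(-0.40)(0.70) − (-0.20)(-0.05)] = 0.2900
  C_22 = (0.70)(0.70) − (-0.20)(-0.20) = 0.4500
  C_23 = −[(0.70)(-0.05) − (-0.40)(-0.20)] = 0.1150
  C_31 = (-0.40)(-0.15) − (-0.20)(0.75) = 0.2100
  C_32 = −[(0.70)(-0.15) − (-0.20)(-0.10)] = 0.1250
  C_33 = (0.70)(0.75) − (-0.40)(-0.10) = 0.4850
det(I−A) = Σ_j (I−A)_1j·C_1j = (0.70)(0.5175) + (-0.40)(0.1000) + (-0.20)(0.1550) = 0.29125
adj(I−A) = Cᵀ =
  [ 0.5175   0.2900   0.2100]
  [ 0.1000   0.4500   0.1250]
  [ 0.1550   0.1150   0.4850]
(I − A)⁻¹ = adj(I−A) / det(I−A) ≈
  [   1.7768     0.9957     0.7210]
  [   0.3433     1.5451     0.4292]
  [   0.5322     0.3948     1.6652]
First solve x = (I − A)⁻¹ d = adj(I−A)·d / det(I−A); in particular x_I = (0.1000·370 + 0.4500·360 + 0.1250·130) / 0.29125 = 215.25 / 0.29125 ≈ 739.056.
Intermediate flow from T to I: z_TI = a_TI · x_I = 0.40 × 215.25 / 0.29125 = 86.10 / 0.29125 ≈ 295.6.

z_TI = 295.6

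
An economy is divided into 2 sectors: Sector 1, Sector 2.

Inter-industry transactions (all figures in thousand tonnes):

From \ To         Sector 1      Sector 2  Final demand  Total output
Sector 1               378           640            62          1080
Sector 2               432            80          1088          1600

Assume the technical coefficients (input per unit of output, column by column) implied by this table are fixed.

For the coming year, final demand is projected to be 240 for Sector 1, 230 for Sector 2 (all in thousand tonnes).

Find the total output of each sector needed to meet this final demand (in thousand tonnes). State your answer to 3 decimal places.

Technical coefficients a_ij = z_ij / X_j:
  a_11 = 378/1080 = 0.35, a_21 = 432/1080 = 0.40
  a_12 = 640/1600 = 0.40, a_22 = 80/1600 = 0.05
I − A =
  [   0.65    -0.40]
  [  -0.40     0.95]
det(I−A) = (0.65)(0.95) − (-0.40)(-0.40) = 0.4575
adj(I−A) = [[0.95, 0.40], [0.40, 0.65]]
(I − A)⁻¹ = adj(I−A) / det(I−A) ≈
  [   2.0765     0.8743]
  [   0.8743     1.4208]
x = (I − A)⁻¹ d = adj(I−A)·d / det(I−A), with det(I−A) = 0.4575:
  x_1 = (0.95·240 + 0.40·230) / 0.4575 = 320.00 / 0.4575 ≈ 699.454
  x_2 = (0.40·240 + 0.65·230) / 0.4575 = 245.50 / 0.4575 ≈ 536.612

x_1 = 699.454, x_2 = 536.612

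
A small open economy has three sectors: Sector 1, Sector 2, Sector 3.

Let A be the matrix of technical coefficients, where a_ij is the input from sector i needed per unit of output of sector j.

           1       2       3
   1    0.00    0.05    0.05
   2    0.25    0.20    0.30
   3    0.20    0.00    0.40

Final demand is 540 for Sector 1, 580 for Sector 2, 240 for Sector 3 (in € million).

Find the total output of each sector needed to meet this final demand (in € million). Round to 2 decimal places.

I − A =
  [   1.00    -0.05    -0.05]
  [  -0.25     0.80    -0.30]
  [  -0.20     0.00     0.60]
Cofactors of I−A, C_ij = (−1)^(i+j)·(minor ij) (rows/columns in the sector order above):
  C_11 = (0.80)(0.60) − (-0.30)(0.00) = 0.4800
  C_12 = −[(-0.25)(0.60) − (-0.30)(-0.20)] = 0.2100
  C_13 = (-0.25)(0.00) − (0.80)(-0.20) = 0.1600
  C_21 = −[(-0.05)(0.60) − (-0.05)(0.00)] = 0.0300
  C_22 = (1.00)(0.60) − (-0.05)(-0.20) = 0.5900
  C_23 = −[(1.00)(0.00) − (-0.05)(-0.20)] = 0.0100
  C_31 = (-0.05)(-0.30) − (-0.05)(0.80) = 0.0550
  C_32 = −[(1.00)(-0.30) − (-0.05)(-0.25)] = 0.3125
  C_33 = (1.00)(0.80) − (-0.05)(-0.25) = 0.7875
det(I−A) = Σ_j (I−A)_1j·C_1j = (1.00)(0.4800) + (-0.05)(0.2100) + (-0.05)(0.1600) = 0.4615
adj(I−A) = Cᵀ =
  [ 0.4800   0.0300   0.0550]
  [ 0.2100   0.5900   0.3125]
  [ 0.1600   0.0100   0.7875]
(I − A)⁻¹ = adj(I−A) / det(I−A) ≈
  [   1.0401     0.0650     0.1192]
  [   0.4550     1.2784     0.6771]
  [   0.3467     0.0217     1.7064]
x = (I − A)⁻¹ d = adj(I−A)·d / det(I−A), with det(I−A) = 0.4615:
  x_1 = (0.4800·540 + 0.0300·580 + 0.0550·240) / 0.4615 = 289.80 / 0.4615 ≈ 627.95
  x_2 = (0.2100·540 + 0.5900·580 + 0.3125·240) / 0.4615 = 530.60 / 0.4615 ≈ 1149.73
  x_3 = (0.1600·540 + 0.0100·580 + 0.7875·240) / 0.4615 = 281.20 / 0.4615 ≈ 609.32

x_1 = 627.95, x_2 = 1149.73, x_3 = 609.32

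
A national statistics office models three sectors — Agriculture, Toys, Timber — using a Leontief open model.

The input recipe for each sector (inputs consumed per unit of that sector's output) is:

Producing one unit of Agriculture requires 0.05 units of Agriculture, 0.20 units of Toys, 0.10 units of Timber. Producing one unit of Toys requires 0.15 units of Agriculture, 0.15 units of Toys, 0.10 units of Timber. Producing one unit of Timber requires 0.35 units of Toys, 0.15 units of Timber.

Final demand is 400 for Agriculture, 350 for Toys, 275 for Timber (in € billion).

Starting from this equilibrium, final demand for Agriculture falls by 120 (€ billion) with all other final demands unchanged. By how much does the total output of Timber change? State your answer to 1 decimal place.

Δx_3 = -20.2

I − A =
  [   0.95    -0.15     0.00]
  [  -0.20     0.85    -0.35]
  [  -0.10    -0.10     0.85]
Cofactors of I−A, C_ij = (−1)^(i+j)·(minor ij) (rows/columns in the sector order above):
  C_11 = (0.85)(0.85) − (-0.35)(-0.10) = 0.6875
  C_12 = −[(-0.20)(0.85) − (-0.35)(-0.10)] = 0.2050
  C_13 = (-0.20)(-0.10) − (0.85)(-0.10) = 0.1050
  C_21 = −[(-0.15)(0.85) − (0.00)(-0.10)] = 0.1275
  C_22 = (0.95)(0.85) − (0.00)(-0.10) = 0.8075
  C_23 = −[(0.95)(-0.10) − (-0.15)(-0.10)] = 0.1100
  C_31 = (-0.15)(-0.35) − (0.00)(0.85) = 0.0525
  C_32 = −[(0.95)(-0.35) − (0.00)(-0.20)] = 0.3325
  C_33 = (0.95)(0.85) − (-0.15)(-0.20) = 0.7775
det(I−A) = Σ_j (I−A)_1j·C_1j = (0.95)(0.6875) + (-0.15)(0.2050) + (0.00)(0.1050) = 0.622375
adj(I−A) = Cᵀ =
  [ 0.6875   0.1275   0.0525]
  [ 0.2050   0.8075   0.3325]
  [ 0.1050   0.1100   0.7775]
(I − A)⁻¹ = adj(I−A) / det(I−A) ≈
  [   1.1046     0.2049     0.0844]
  [   0.3294     1.2974     0.5342]
  [   0.1687     0.1767     1.2492]
Δx = (I − A)⁻¹ Δd with Δd having -120 in the Agriculture component and 0 elsewhere.
So Δx_3 = L_31 · (-120), where L_31 = adj(I−A)_31 / det(I−A) = 0.1050 / 0.622375.
Δx_3 = 0.1050 × (-120) / 0.622375 = -12.60 / 0.622375 ≈ -20.2.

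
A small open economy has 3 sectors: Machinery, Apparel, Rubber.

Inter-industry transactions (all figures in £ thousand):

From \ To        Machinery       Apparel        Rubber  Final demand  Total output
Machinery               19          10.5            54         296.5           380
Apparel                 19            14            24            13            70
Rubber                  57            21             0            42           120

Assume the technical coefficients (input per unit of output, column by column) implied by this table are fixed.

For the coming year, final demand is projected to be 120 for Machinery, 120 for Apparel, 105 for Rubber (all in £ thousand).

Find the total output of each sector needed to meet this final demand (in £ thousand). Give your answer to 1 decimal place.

x_1 = 260.1, x_2 = 218.7, x_3 = 209.6

Technical coefficients a_ij = z_ij / X_j:
  a_11 = 19/380 = 0.05, a_21 = 19/380 = 0.05, a_31 = 57/380 = 0.15
  a_12 = 10.5/70 = 0.15, a_22 = 14/70 = 0.20, a_32 = 21/70 = 0.30
  a_13 = 54/120 = 0.45, a_23 = 24/120 = 0.20, a_33 = 0/120 = 0.00
I − A =
  [   0.95    -0.15    -0.45]
  [  -0.05     0.80    -0.20]
  [  -0.15    -0.30     1.00]
Cofactors of I−A, C_ij = (−1)^(i+j)·(minor ij) (rows/columns in the sector order above):
  C_11 = (0.80)(1.00) − (-0.20)(-0.30) = 0.7400
  C_12 = −[(-0.05)(1.00) − (-0.20)(-0.15)] = 0.0800
  C_13 = (-0.05)(-0.30) − (0.80)(-0.15) = 0.1350
  C_21 = −[(-0.15)(1.00) − (-0.45)(-0.30)] = 0.2850
  C_22 = (0.95)(1.00) − (-0.45)(-0.15) = 0.8825
  C_23 = −[(0.95)(-0.30) − (-0.15)(-0.15)] = 0.3075
  C_31 = (-0.15)(-0.20) − (-0.45)(0.80) = 0.3900
  C_32 = −[(0.95)(-0.20) − (-0.45)(-0.05)] = 0.2125
  C_33 = (0.95)(0.80) − (-0.15)(-0.05) = 0.7525
det(I−A) = Σ_j (I−A)_1j·C_1j = (0.95)(0.7400) + (-0.15)(0.0800) + (-0.45)(0.1350) = 0.63025
adj(I−A) = Cᵀ =
  [ 0.7400   0.2850   0.3900]
  [ 0.0800   0.8825   0.2125]
  [ 0.1350   0.3075   0.7525]
(I − A)⁻¹ = adj(I−A) / det(I−A) ≈
  [   1.1741     0.4522     0.6188]
  [   0.1269     1.4002     0.3372]
  [   0.2142     0.4879     1.1940]
x = (I − A)⁻¹ d = adj(I−A)·d / det(I−A), with det(I−A) = 0.63025:
  x_1 = (0.7400·120 + 0.2850·120 + 0.3900·105) / 0.63025 = 163.95 / 0.63025 ≈ 260.1
  x_2 = (0.0800·120 + 0.8825·120 + 0.2125·105) / 0.63025 = 137.8125 / 0.63025 ≈ 218.7
  x_3 = (0.1350·120 + 0.3075·120 + 0.7525·105) / 0.63025 = 132.1125 / 0.63025 ≈ 209.6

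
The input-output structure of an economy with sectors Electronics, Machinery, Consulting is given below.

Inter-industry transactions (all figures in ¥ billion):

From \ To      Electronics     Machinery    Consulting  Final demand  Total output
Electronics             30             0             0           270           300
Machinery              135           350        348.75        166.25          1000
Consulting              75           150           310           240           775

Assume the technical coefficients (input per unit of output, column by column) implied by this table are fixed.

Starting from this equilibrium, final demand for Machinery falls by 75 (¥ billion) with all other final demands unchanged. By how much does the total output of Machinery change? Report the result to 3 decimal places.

Technical coefficients a_ij = z_ij / X_j:
  a_11 = 30/300 = 0.10, a_21 = 135/300 = 0.45, a_31 = 75/300 = 0.25
  a_12 = 0/1000 = 0.00, a_22 = 350/1000 = 0.35, a_32 = 150/1000 = 0.15
  a_13 = 0/775 = 0.00, a_23 = 348.75/775 = 0.45, a_33 = 310/775 = 0.40
I − A =
  [   0.90     0.00     0.00]
  [  -0.45     0.65    -0.45]
  [  -0.25    -0.15     0.60]
Cofactors of I−A, C_ij = (−1)^(i+j)·(minor ij) (rows/columns in the sector order above):
  C_11 = (0.65)(0.60) − (-0.45)(-0.15) = 0.3225
  C_12 = −[(-0.45)(0.60) − (-0.45)(-0.25)] = 0.3825
  C_13 = (-0.45)(-0.15) − (0.65)(-0.25) = 0.2300
  C_21 = −[(0.00)(0.60) − (0.00)(-0.15)] = 0.0000
  C_22 = (0.90)(0.60) − (0.00)(-0.25) = 0.5400
  C_23 = −[(0.90)(-0.15) − (0.00)(-0.25)] = 0.1350
  C_31 = (0.00)(-0.45) − (0.00)(0.65) = 0.0000
  C_32 = −[(0.90)(-0.45) − (0.00)(-0.45)] = 0.4050
  C_33 = (0.90)(0.65) − (0.00)(-0.45) = 0.5850
det(I−A) = Σ_j (I−A)_1j·C_1j = (0.90)(0.3225) + (0.00)(0.3825) + (0.00)(0.2300) = 0.29025
adj(I−A) = Cᵀ =
  [ 0.3225   0.0000   0.0000]
  [ 0.3825   0.5400   0.4050]
  [ 0.2300   0.1350   0.5850]
(I − A)⁻¹ = adj(I−A) / det(I−A) ≈
  [   1.1111     0.0000     0.0000]
  [   1.3178     1.8605     1.3953]
  [   0.7924     0.4651     2.0155]
Δx = (I − A)⁻¹ Δd with Δd having -75 in the Machinery component and 0 elsewhere.
So Δx_2 = L_22 · (-75), where L_22 = adj(I−A)_22 / det(I−A) = 0.5400 / 0.29025.
Δx_2 = 0.5400 × (-75) / 0.29025 = -40.50 / 0.29025 ≈ -139.535.

Δx_2 = -139.535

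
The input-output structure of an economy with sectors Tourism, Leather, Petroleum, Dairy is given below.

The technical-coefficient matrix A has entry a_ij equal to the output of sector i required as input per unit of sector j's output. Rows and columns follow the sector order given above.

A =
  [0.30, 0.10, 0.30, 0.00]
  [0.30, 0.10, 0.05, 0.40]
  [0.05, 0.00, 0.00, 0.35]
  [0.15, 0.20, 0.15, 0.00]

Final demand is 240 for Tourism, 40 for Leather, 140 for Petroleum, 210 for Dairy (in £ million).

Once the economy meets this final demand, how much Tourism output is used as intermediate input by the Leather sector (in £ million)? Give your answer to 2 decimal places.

z_12 = 43.04

I − A =
  [   0.70    -0.10    -0.30     0.00]
  [  -0.30     0.90    -0.05    -0.40]
  [  -0.05     0.00     1.00    -0.35]
  [  -0.15    -0.20    -0.15     1.00]
Compute the cofactors C_ij = (−1)^(i+j)·(3×3 minor ij) of I−A; the adjugate is their transpose:
adj(I−A) = Cᵀ =
  [ 0.769250   0.115750   0.257000   0.136250]
  [ 0.352375   0.632500   0.185000   0.317750]
  [ 0.109250   0.059250   0.538000   0.212000]
  [ 0.202250   0.152750   0.156250   0.586250]
det(I−A) = Σ_j (I−A)_1j·C_1j = (0.70)(0.769250) + (-0.10)(0.352375) + (-0.30)(0.109250) + (0.00)(0.202250) = 0.4704625
(I − A)⁻¹ = adj(I−A) / det(I−A) ≈
  [   1.6351     0.2460     0.5463     0.2896]
  [   0.7490     1.3444     0.3932     0.6754]
  [   0.2322     0.1259     1.1436     0.4506]
  [   0.4299     0.3247     0.3321     1.2461]
First solve x = (I − A)⁻¹ d = adj(I−A)·d / det(I−A); in particular x_2 = (0.352375·240 + 0.632500·40 + 0.185000·140 + 0.317750·210) / 0.4704625 = 202.4975 / 0.4704625 ≈ 430.4222.
Intermediate flow from 1 to 2: z_12 = a_12 · x_2 = 0.10 × 202.4975 / 0.4704625 = 20.24975 / 0.4704625 ≈ 43.04.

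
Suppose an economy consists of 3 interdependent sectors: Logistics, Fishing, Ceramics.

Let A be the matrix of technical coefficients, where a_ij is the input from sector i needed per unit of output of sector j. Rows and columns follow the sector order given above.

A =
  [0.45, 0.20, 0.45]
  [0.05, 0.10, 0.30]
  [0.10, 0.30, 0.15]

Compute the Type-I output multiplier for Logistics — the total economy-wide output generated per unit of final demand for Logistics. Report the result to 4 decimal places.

m_L = 2.7544

I − A =
  [   0.55    -0.20    -0.45]
  [  -0.05     0.90    -0.30]
  [  -0.10    -0.30     0.85]
Cofactors of I−A, C_ij = (−1)^(i+j)·(minor ij) (rows/columns in the sector order above):
  C_11 = (0.90)(0.85) − (-0.30)(-0.30) = 0.6750
  C_12 = −[(-0.05)(0.85) − (-0.30)(-0.10)] = 0.0725
  C_13 = (-0.05)(-0.30) − (0.90)(-0.10) = 0.1050
  C_21 = −[(-0.20)(0.85) − (-0.45)(-0.30)] = 0.3050
  C_22 = (0.55)(0.85) − (-0.45)(-0.10) = 0.4225
  C_23 = −[(0.55)(-0.30) − (-0.20)(-0.10)] = 0.1850
  C_31 = (-0.20)(-0.30) − (-0.45)(0.90) = 0.4650
  C_32 = −[(0.55)(-0.30) − (-0.45)(-0.05)] = 0.1875
  C_33 = (0.55)(0.90) − (-0.20)(-0.05) = 0.4850
det(I−A) = Σ_j (I−A)_1j·C_1j = (0.55)(0.6750) + (-0.20)(0.0725) + (-0.45)(0.1050) = 0.3095
adj(I−A) = Cᵀ =
  [ 0.6750   0.3050   0.4650]
  [ 0.0725   0.4225   0.1875]
  [ 0.1050   0.1850   0.4850]
(I − A)⁻¹ = adj(I−A) / det(I−A) ≈
  [   2.18094     0.98546     1.50242]
  [   0.23425     1.36511     0.60582]
  [   0.33926     0.59774     1.56704]
The output multiplier for sector j is the column-j sum of the Leontief inverse (I − A)⁻¹ = adj(I−A) / det(I−A).
Column L of adj(I−A): (0.6750, 0.0725, 0.1050); det(I−A) = 0.3095.
m_L = (0.6750 + 0.0725 + 0.1050) / 0.3095 = 0.8525 / 0.3095 ≈ 2.7544.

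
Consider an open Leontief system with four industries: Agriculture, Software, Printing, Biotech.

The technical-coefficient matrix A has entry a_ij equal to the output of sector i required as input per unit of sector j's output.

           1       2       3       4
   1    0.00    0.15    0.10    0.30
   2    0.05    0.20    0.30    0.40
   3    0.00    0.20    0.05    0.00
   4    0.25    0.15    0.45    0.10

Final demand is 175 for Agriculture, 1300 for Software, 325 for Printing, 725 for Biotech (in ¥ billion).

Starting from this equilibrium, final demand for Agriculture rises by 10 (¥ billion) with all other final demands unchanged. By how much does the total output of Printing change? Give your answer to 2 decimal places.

I − A =
  [   1.00    -0.15    -0.10    -0.30]
  [  -0.05     0.80    -0.30    -0.40]
  [   0.00    -0.20     0.95     0.00]
  [  -0.25    -0.15    -0.45     0.90]
Compute the cofactors C_ij = (−1)^(i+j)·(3×3 minor ij) of I−A; the adjugate is their transpose:
adj(I−A) = Cᵀ =
  [ 0.537000   0.216000   0.255000   0.275000]
  [ 0.137750   0.783750   0.448750   0.394250]
  [ 0.029000   0.165000   0.576000   0.083000]
  [ 0.186625   0.273125   0.433625   0.691875]
det(I−A) = Σ_j (I−A)_1j·C_1j = (1.00)(0.537000) + (-0.15)(0.137750) + (-0.10)(0.029000) + (-0.30)(0.186625) = 0.45745
(I − A)⁻¹ = adj(I−A) / det(I−A) ≈
  [   1.1739     0.4722     0.5574     0.6012]
  [   0.3011     1.7133     0.9810     0.8618]
  [   0.0634     0.3607     1.2592     0.1814]
  [   0.4080     0.5971     0.9479     1.5125]
Δx = (I − A)⁻¹ Δd with Δd having +10 in the Agriculture component and 0 elsewhere.
So Δx_3 = L_31 · (+10), where L_31 = adj(I−A)_31 / det(I−A) = 0.029000 / 0.45745.
Δx_3 = 0.029000 × (+10) / 0.45745 = 0.29 / 0.45745 ≈ 0.63.

Δx_3 = 0.63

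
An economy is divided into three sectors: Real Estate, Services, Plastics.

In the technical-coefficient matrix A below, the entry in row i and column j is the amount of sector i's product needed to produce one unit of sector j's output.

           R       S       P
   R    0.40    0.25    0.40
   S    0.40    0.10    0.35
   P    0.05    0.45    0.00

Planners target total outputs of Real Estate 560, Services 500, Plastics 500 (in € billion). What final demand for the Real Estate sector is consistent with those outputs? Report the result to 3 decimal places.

d_R = 11.000

I − A =
  [   0.60    -0.25    -0.40]
  [  -0.40     0.90    -0.35]
  [  -0.05    -0.45     1.00]
d = (I − A) x:
  d_R = (+0.60)·560 + (-0.25)·500 + (-0.40)·500 = 11.000
  d_S = (-0.40)·560 + (+0.90)·500 + (-0.35)·500 = 51.000
  d_P = (-0.05)·560 + (-0.45)·500 + (+1.00)·500 = 247.000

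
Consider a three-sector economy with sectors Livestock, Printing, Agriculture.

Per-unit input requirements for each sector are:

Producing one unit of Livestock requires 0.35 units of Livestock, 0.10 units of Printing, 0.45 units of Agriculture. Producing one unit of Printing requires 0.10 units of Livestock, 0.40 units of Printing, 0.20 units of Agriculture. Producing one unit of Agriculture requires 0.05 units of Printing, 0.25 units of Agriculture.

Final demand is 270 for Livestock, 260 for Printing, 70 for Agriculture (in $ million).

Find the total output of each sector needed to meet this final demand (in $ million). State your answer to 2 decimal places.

I − A =
  [   0.65    -0.10     0.00]
  [  -0.10     0.60    -0.05]
  [  -0.45    -0.20     0.75]
Cofactors of I−A, C_ij = (−1)^(i+j)·(minor ij) (rows/columns in the sector order above):
  C_11 = (0.60)(0.75) − (-0.05)(-0.20) = 0.4400
  C_12 = −[(-0.10)(0.75) − (-0.05)(-0.45)] = 0.0975
  C_13 = (-0.10)(-0.20) − (0.60)(-0.45) = 0.2900
  C_21 = −[(-0.10)(0.75) − (0.00)(-0.20)] = 0.0750
  C_22 = (0.65)(0.75) − (0.00)(-0.45) = 0.4875
  C_23 = −[(0.65)(-0.20) − (-0.10)(-0.45)] = 0.1750
  C_31 = (-0.10)(-0.05) − (0.00)(0.60) = 0.0050
  C_32 = −[(0.65)(-0.05) − (0.00)(-0.10)] = 0.0325
  C_33 = (0.65)(0.60) − (-0.10)(-0.10) = 0.3800
det(I−A) = Σ_j (I−A)_1j·C_1j = (0.65)(0.4400) + (-0.10)(0.0975) + (0.00)(0.2900) = 0.27625
adj(I−A) = Cᵀ =
  [ 0.4400   0.0750   0.0050]
  [ 0.0975   0.4875   0.0325]
  [ 0.2900   0.1750   0.3800]
(I − A)⁻¹ = adj(I−A) / det(I−A) ≈
  [   1.5928     0.2715     0.0181]
  [   0.3529     1.7647     0.1176]
  [   1.0498     0.6335     1.3756]
x = (I − A)⁻¹ d = adj(I−A)·d / det(I−A), with det(I−A) = 0.27625:
  x_L = (0.4400·270 + 0.0750·260 + 0.0050·70) / 0.27625 = 138.65 / 0.27625 ≈ 501.90
  x_P = (0.0975·270 + 0.4875·260 + 0.0325·70) / 0.27625 = 155.35 / 0.27625 ≈ 562.35
  x_A = (0.2900·270 + 0.1750·260 + 0.3800·70) / 0.27625 = 150.40 / 0.27625 ≈ 544.43

x_L = 501.90, x_P = 562.35, x_A = 544.43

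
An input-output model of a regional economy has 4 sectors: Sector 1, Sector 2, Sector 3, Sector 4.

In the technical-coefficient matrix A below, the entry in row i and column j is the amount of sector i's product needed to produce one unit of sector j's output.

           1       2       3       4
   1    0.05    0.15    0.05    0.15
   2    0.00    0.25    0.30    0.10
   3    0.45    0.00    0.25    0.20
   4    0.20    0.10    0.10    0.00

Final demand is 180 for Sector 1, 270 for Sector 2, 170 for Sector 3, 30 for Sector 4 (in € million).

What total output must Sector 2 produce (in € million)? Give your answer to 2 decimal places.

I − A =
  [   0.95    -0.15    -0.05    -0.15]
  [   0.00     0.75    -0.30    -0.10]
  [  -0.45     0.00     0.75    -0.20]
  [  -0.20    -0.10    -0.10     1.00]
Compute the cofactors C_ij = (−1)^(i+j)·(3×3 minor ij) of I−A; the adjugate is their transpose:
adj(I−A) = Cᵀ =
  [ 0.534000   0.121750   0.099250   0.112125]
  [ 0.166500   0.639750   0.286500   0.146250]
  [ 0.363000   0.099250   0.677500   0.199875]
  [ 0.159750   0.098250   0.116250   0.497250]
det(I−A) = Σ_j (I−A)_1j·C_1j = (0.95)(0.534000) + (-0.15)(0.166500) + (-0.05)(0.363000) + (-0.15)(0.159750) = 0.4402125
(I − A)⁻¹ = adj(I−A) / det(I−A) ≈
  [   1.2131     0.2766     0.2255     0.2547]
  [   0.3782     1.4533     0.6508     0.3322]
  [   0.8246     0.2255     1.5390     0.4540]
  [   0.3629     0.2232     0.2641     1.1296]
x = (I − A)⁻¹ d = adj(I−A)·d / det(I−A), with det(I−A) = 0.4402125:
  x_1 = (0.534000·180 + 0.121750·270 + 0.099250·170 + 0.112125·30) / 0.4402125 = 149.22875 / 0.4402125 ≈ 338.99
  x_2 = (0.166500·180 + 0.639750·270 + 0.286500·170 + 0.146250·30) / 0.4402125 = 255.795 / 0.4402125 ≈ 581.07
  x_3 = (0.363000·180 + 0.099250·270 + 0.677500·170 + 0.199875·30) / 0.4402125 = 213.30875 / 0.4402125 ≈ 484.56
  x_4 = (0.159750·180 + 0.098250·270 + 0.116250·170 + 0.497250·30) / 0.4402125 = 89.9625 / 0.4402125 ≈ 204.36

x_2 = 581.07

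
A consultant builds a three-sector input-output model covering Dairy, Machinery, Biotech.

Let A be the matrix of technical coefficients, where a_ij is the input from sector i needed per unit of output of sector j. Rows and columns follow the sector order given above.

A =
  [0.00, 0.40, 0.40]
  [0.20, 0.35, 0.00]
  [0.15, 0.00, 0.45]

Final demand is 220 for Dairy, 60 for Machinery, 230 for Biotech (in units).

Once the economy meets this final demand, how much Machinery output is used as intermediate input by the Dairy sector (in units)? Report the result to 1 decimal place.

z_21 = 110.5

I − A =
  [   1.00    -0.40    -0.40]
  [  -0.20     0.65     0.00]
  [  -0.15     0.00     0.55]
Cofactors of I−A, C_ij = (−1)^(i+j)·(minor ij) (rows/columns in the sector order above):
  C_11 = (0.65)(0.55) − (0.00)(0.00) = 0.3575
  C_12 = −[(-0.20)(0.55) − (0.00)(-0.15)] = 0.1100
  C_13 = (-0.20)(0.00) − (0.65)(-0.15) = 0.0975
  C_21 = −[(-0.40)(0.55) − (-0.40)(0.00)] = 0.2200
  C_22 = (1.00)(0.55) − (-0.40)(-0.15) = 0.4900
  C_23 = −[(1.00)(0.00) − (-0.40)(-0.15)] = 0.0600
  C_31 = (-0.40)(0.00) − (-0.40)(0.65) = 0.2600
  C_32 = −[(1.00)(0.00) − (-0.40)(-0.20)] = 0.0800
  C_33 = (1.00)(0.65) − (-0.40)(-0.20) = 0.5700
det(I−A) = Σ_j (I−A)_1j·C_1j = (1.00)(0.3575) + (-0.40)(0.1100) + (-0.40)(0.0975) = 0.2745
adj(I−A) = Cᵀ =
  [ 0.3575   0.2200   0.2600]
  [ 0.1100   0.4900   0.0800]
  [ 0.0975   0.0600   0.5700]
(I − A)⁻¹ = adj(I−A) / det(I−A) ≈
  [   1.3024     0.8015     0.9472]
  [   0.4007     1.7851     0.2914]
  [   0.3552     0.2186     2.0765]
First solve x = (I − A)⁻¹ d = adj(I−A)·d / det(I−A); in particular x_1 = (0.3575·220 + 0.2200·60 + 0.2600·230) / 0.2745 = 151.65 / 0.2745 ≈ 552.459.
Intermediate flow from 2 to 1: z_21 = a_21 · x_1 = 0.20 × 151.65 / 0.2745 = 30.33 / 0.2745 ≈ 110.5.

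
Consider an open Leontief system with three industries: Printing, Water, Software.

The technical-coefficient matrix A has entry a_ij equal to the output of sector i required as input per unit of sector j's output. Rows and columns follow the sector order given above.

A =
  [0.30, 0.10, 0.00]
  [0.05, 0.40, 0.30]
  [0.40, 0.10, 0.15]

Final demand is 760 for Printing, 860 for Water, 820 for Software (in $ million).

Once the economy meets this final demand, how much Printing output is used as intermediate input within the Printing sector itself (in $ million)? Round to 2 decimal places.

z_11 = 433.93

I − A =
  [   0.70    -0.10     0.00]
  [  -0.05     0.60    -0.30]
  [  -0.40    -0.10     0.85]
Cofactors of I−A, C_ij = (−1)^(i+j)·(minor ij) (rows/columns in the sector order above):
  C_11 = (0.60)(0.85) − (-0.30)(-0.10) = 0.4800
  C_12 = −[(-0.05)(0.85) − (-0.30)(-0.40)] = 0.1625
  C_13 = (-0.05)(-0.10) − (0.60)(-0.40) = 0.2450
  C_21 = −[(-0.10)(0.85) − (0.00)(-0.10)] = 0.0850
  C_22 = (0.70)(0.85) − (0.00)(-0.40) = 0.5950
  C_23 = −[(0.70)(-0.10) − (-0.10)(-0.40)] = 0.1100
  C_31 = (-0.10)(-0.30) − (0.00)(0.60) = 0.0300
  C_32 = −[(0.70)(-0.30) − (0.00)(-0.05)] = 0.2100
  C_33 = (0.70)(0.60) − (-0.10)(-0.05) = 0.4150
det(I−A) = Σ_j (I−A)_1j·C_1j = (0.70)(0.4800) + (-0.10)(0.1625) + (0.00)(0.2450) = 0.31975
adj(I−A) = Cᵀ =
  [ 0.4800   0.0850   0.0300]
  [ 0.1625   0.5950   0.2100]
  [ 0.2450   0.1100   0.4150]
(I − A)⁻¹ = adj(I−A) / det(I−A) ≈
  [   1.5012     0.2658     0.0938]
  [   0.5082     1.8608     0.6568]
  [   0.7662     0.3440     1.2979]
First solve x = (I − A)⁻¹ d = adj(I−A)·d / det(I−A); in particular x_1 = (0.4800·760 + 0.0850·860 + 0.0300·820) / 0.31975 = 462.50 / 0.31975 ≈ 1446.4425.
Intermediate flow from 1 to 1: z_11 = a_11 · x_1 = 0.30 × 462.50 / 0.31975 = 138.75 / 0.31975 ≈ 433.93.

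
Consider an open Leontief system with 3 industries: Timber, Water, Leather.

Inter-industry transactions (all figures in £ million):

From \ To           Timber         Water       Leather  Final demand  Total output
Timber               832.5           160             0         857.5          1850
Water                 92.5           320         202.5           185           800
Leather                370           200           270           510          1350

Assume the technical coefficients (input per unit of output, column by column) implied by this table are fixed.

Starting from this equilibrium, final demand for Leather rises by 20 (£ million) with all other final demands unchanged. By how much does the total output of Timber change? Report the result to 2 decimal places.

Technical coefficients a_ij = z_ij / X_j:
  a_TT = 832.5/1850 = 0.45, a_WT = 92.5/1850 = 0.05, a_LT = 370/1850 = 0.20
  a_TW = 160/800 = 0.20, a_WW = 320/800 = 0.40, a_LW = 200/800 = 0.25
  a_TL = 0/1350 = 0.00, a_WL = 202.5/1350 = 0.15, a_LL = 270/1350 = 0.20
I − A =
  [   0.55    -0.20     0.00]
  [  -0.05     0.60    -0.15]
  [  -0.20    -0.25     0.80]
Cofactors of I−A, C_ij = (−1)^(i+j)·(minor ij) (rows/columns in the sector order above):
  C_11 = (0.60)(0.80) − (-0.15)(-0.25) = 0.4425
  C_12 = −[(-0.05)(0.80) − (-0.15)(-0.20)] = 0.0700
  C_13 = (-0.05)(-0.25) − (0.60)(-0.20) = 0.1325
  C_21 = −[(-0.20)(0.80) − (0.00)(-0.25)] = 0.1600
  C_22 = (0.55)(0.80) − (0.00)(-0.20) = 0.4400
  C_23 = −[(0.55)(-0.25) − (-0.20)(-0.20)] = 0.1775
  C_31 = (-0.20)(-0.15) − (0.00)(0.60) = 0.0300
  C_32 = −[(0.55)(-0.15) − (0.00)(-0.05)] = 0.0825
  C_33 = (0.55)(0.60) − (-0.20)(-0.05) = 0.3200
det(I−A) = Σ_j (I−A)_1j·C_1j = (0.55)(0.4425) + (-0.20)(0.0700) + (0.00)(0.1325) = 0.229375
adj(I−A) = Cᵀ =
  [ 0.4425   0.1600   0.0300]
  [ 0.0700   0.4400   0.0825]
  [ 0.1325   0.1775   0.3200]
(I − A)⁻¹ = adj(I−A) / det(I−A) ≈
  [   1.9292     0.6975     0.1308]
  [   0.3052     1.9183     0.3597]
  [   0.5777     0.7738     1.3951]
Δx = (I − A)⁻¹ Δd with Δd having +20 in the Leather component and 0 elsewhere.
So Δx_T = L_TL · (+20), where L_TL = adj(I−A)_TL / det(I−A) = 0.0300 / 0.229375.
Δx_T = 0.0300 × (+20) / 0.229375 = 0.60 / 0.229375 ≈ 2.62.

Δx_T = 2.62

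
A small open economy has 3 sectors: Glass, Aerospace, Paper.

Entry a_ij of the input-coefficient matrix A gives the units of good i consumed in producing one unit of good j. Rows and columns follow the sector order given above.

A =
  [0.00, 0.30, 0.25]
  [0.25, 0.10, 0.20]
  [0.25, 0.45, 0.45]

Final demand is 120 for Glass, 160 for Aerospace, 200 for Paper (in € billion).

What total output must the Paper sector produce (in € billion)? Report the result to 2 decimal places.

I − A =
  [   1.00    -0.30    -0.25]
  [  -0.25     0.90    -0.20]
  [  -0.25    -0.45     0.55]
Cofactors of I−A, C_ij = (−1)^(i+j)·(minor ij) (rows/columns in the sector order above):
  C_11 = (0.90)(0.55) − (-0.20)(-0.45) = 0.4050
  C_12 = −[(-0.25)(0.55) − (-0.20)(-0.25)] = 0.1875
  C_13 = (-0.25)(-0.45) − (0.90)(-0.25) = 0.3375
  C_21 = −[(-0.30)(0.55) − (-0.25)(-0.45)] = 0.2775
  C_22 = (1.00)(0.55) − (-0.25)(-0.25) = 0.4875
  C_23 = −[(1.00)(-0.45) − (-0.30)(-0.25)] = 0.5250
  C_31 = (-0.30)(-0.20) − (-0.25)(0.90) = 0.2850
  C_32 = −[(1.00)(-0.20) − (-0.25)(-0.25)] = 0.2625
  C_33 = (1.00)(0.90) − (-0.30)(-0.25) = 0.8250
det(I−A) = Σ_j (I−A)_1j·C_1j = (1.00)(0.4050) + (-0.30)(0.1875) + (-0.25)(0.3375) = 0.264375
adj(I−A) = Cᵀ =
  [ 0.4050   0.2775   0.2850]
  [ 0.1875   0.4875   0.2625]
  [ 0.3375   0.5250   0.8250]
(I − A)⁻¹ = adj(I−A) / det(I−A) ≈
  [   1.5319     1.0496     1.0780]
  [   0.7092     1.8440     0.9929]
  [   1.2766     1.9858     3.1206]
x = (I − A)⁻¹ d = adj(I−A)·d / det(I−A), with det(I−A) = 0.264375:
  x_1 = (0.4050·120 + 0.2775·160 + 0.2850·200) / 0.264375 = 150.00 / 0.264375 ≈ 567.38
  x_2 = (0.1875·120 + 0.4875·160 + 0.2625·200) / 0.264375 = 153.00 / 0.264375 ≈ 578.72
  x_3 = (0.3375·120 + 0.5250·160 + 0.8250·200) / 0.264375 = 289.50 / 0.264375 ≈ 1095.04

x_3 = 1095.04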